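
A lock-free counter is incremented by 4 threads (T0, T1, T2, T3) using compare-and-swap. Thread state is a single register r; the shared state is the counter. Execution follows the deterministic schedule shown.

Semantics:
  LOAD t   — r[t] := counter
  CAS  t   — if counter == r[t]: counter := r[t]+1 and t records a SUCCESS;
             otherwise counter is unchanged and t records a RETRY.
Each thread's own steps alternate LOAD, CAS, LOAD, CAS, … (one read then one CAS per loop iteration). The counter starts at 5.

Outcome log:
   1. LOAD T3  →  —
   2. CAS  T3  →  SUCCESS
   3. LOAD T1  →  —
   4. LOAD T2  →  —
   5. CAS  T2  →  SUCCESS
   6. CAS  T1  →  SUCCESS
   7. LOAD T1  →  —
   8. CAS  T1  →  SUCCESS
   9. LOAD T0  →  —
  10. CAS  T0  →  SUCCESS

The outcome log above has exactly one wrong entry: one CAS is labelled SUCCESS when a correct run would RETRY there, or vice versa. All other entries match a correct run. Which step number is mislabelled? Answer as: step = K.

Re-executing:
   1) LOAD T3:  M=5  r_T3=5
   2) CAS  T3:  M=6  r_T3=5 ✓
   3) LOAD T1:  M=6  r_T1=6
   4) LOAD T2:  M=6  r_T2=6
   5) CAS  T2:  M=7  r_T2=6 ✓
   6) CAS  T1:  M=7  r_T1=6 ✗
   7) LOAD T1:  M=7  r_T1=7
   8) CAS  T1:  M=8  r_T1=7 ✓
   9) LOAD T0:  M=8  r_T0=8
  10) CAS  T0:  M=9  r_T0=8 ✓
Log disagrees first at step 6.

step = 6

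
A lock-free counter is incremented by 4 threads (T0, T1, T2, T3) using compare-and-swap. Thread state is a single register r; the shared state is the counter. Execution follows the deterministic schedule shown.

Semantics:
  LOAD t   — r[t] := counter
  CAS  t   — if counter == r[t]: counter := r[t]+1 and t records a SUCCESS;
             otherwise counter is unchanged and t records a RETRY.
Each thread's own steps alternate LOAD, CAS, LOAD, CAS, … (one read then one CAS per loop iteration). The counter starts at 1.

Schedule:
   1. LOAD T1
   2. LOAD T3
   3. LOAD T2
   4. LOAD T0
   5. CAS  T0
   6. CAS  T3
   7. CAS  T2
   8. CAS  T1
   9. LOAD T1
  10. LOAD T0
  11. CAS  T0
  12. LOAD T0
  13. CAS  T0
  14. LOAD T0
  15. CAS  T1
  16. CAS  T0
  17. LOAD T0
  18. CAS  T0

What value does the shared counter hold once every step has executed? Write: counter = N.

#1 T1 reads 1
#2 T3 reads 1
#3 T2 reads 1
#4 T0 reads 1
#5 T0 CAS(1→2) writes; counter now 2
#6 T3 CAS(1→2) fails; counter now 2
#7 T2 CAS(1→2) fails; counter now 2
#8 T1 CAS(1→2) fails; counter now 2
#9 T1 reads 2
#10 T0 reads 2
#11 T0 CAS(2→3) writes; counter now 3
#12 T0 reads 3
#13 T0 CAS(3→4) writes; counter now 4
#14 T0 reads 4
#15 T1 CAS(2→3) fails; counter now 4
#16 T0 CAS(4→5) writes; counter now 5
#17 T0 reads 5
#18 T0 CAS(5→6) writes; counter now 6

counter = 6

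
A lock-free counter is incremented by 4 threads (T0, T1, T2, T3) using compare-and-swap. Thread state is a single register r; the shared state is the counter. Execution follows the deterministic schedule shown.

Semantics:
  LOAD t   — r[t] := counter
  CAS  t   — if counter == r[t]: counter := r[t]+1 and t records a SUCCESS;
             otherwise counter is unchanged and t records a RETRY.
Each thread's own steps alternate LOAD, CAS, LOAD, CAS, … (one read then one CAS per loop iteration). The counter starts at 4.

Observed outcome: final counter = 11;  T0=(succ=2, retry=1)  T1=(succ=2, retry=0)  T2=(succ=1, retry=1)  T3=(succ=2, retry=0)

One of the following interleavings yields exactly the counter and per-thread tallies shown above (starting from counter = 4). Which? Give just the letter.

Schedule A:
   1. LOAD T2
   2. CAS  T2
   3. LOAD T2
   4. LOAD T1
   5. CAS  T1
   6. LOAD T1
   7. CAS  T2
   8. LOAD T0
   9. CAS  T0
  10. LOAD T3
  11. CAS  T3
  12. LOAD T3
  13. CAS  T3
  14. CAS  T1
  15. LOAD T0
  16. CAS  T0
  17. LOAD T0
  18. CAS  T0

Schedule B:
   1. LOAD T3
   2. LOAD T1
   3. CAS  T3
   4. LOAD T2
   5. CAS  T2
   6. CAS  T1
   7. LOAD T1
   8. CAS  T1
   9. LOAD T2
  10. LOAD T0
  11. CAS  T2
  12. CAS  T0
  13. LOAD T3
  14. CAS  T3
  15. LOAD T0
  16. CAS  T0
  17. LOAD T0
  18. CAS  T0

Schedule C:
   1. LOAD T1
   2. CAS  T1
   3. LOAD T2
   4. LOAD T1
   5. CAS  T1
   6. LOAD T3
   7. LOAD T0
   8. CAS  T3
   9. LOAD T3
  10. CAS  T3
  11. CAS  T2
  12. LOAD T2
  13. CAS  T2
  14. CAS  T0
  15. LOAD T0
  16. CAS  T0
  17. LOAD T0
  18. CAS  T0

Tracing schedule C:
step 1: T1 LOAD ⇒ load; ctr=4 reg=4
step 2: T1 CAS ⇒ ok; ctr=5 reg=4
step 3: T2 LOAD ⇒ load; ctr=5 reg=5
step 4: T1 LOAD ⇒ load; ctr=5 reg=5
step 5: T1 CAS ⇒ ok; ctr=6 reg=5
step 6: T3 LOAD ⇒ load; ctr=6 reg=6
step 7: T0 LOAD ⇒ load; ctr=6 reg=6
step 8: T3 CAS ⇒ ok; ctr=7 reg=6
step 9: T3 LOAD ⇒ load; ctr=7 reg=7
step 10: T3 CAS ⇒ ok; ctr=8 reg=7
step 11: T2 CAS ⇒ retry; ctr=8 reg=5
step 12: T2 LOAD ⇒ load; ctr=8 reg=8
step 13: T2 CAS ⇒ ok; ctr=9 reg=8
step 14: T0 CAS ⇒ retry; ctr=9 reg=6
step 15: T0 LOAD ⇒ load; ctr=9 reg=9
step 16: T0 CAS ⇒ ok; ctr=10 reg=9
step 17: T0 LOAD ⇒ load; ctr=10 reg=10
step 18: T0 CAS ⇒ ok; ctr=11 reg=10

C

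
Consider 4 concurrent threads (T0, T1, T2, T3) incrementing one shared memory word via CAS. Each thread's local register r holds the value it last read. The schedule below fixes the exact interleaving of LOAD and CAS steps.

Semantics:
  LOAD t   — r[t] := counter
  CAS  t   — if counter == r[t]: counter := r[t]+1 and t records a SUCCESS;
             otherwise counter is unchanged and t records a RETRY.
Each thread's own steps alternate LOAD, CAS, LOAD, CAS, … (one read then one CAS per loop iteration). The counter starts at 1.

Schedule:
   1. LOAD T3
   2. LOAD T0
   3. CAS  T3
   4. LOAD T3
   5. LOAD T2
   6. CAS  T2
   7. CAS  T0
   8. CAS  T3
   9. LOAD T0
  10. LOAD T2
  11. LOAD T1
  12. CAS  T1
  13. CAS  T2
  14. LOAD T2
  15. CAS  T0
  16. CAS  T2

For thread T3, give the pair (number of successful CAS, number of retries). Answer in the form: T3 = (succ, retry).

T3 = (1, 1)

#1 T3 reads 1
#2 T0 reads 1
#3 T3 CAS(1→2) writes; counter now 2
#4 T3 reads 2
#5 T2 reads 2
#6 T2 CAS(2→3) writes; counter now 3
#7 T0 CAS(1→2) fails; counter now 3
#8 T3 CAS(2→3) fails; counter now 3
#9 T0 reads 3
#10 T2 reads 3
#11 T1 reads 3
#12 T1 CAS(3→4) writes; counter now 4
#13 T2 CAS(3→4) fails; counter now 4
#14 T2 reads 4
#15 T0 CAS(3→4) fails; counter now 4
#16 T2 CAS(4→5) writes; counter now 5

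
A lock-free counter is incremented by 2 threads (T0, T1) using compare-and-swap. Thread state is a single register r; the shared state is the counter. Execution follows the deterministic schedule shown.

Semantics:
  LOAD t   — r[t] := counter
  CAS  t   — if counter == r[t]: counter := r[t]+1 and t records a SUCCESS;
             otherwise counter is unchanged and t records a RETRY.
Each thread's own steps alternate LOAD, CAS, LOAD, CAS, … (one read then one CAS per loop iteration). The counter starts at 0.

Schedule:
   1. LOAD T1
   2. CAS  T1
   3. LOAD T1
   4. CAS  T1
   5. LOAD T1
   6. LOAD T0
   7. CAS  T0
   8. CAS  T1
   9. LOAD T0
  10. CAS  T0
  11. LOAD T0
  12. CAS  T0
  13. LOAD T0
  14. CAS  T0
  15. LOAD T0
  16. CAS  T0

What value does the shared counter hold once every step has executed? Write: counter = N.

counter = 7

step 1: T1 LOAD ⇒ load; ctr=0 reg=0
step 2: T1 CAS ⇒ ok; ctr=1 reg=0
step 3: T1 LOAD ⇒ load; ctr=1 reg=1
step 4: T1 CAS ⇒ ok; ctr=2 reg=1
step 5: T1 LOAD ⇒ load; ctr=2 reg=2
step 6: T0 LOAD ⇒ load; ctr=2 reg=2
step 7: T0 CAS ⇒ ok; ctr=3 reg=2
step 8: T1 CAS ⇒ retry; ctr=3 reg=2
step 9: T0 LOAD ⇒ load; ctr=3 reg=3
step 10: T0 CAS ⇒ ok; ctr=4 reg=3
step 11: T0 LOAD ⇒ load; ctr=4 reg=4
step 12: T0 CAS ⇒ ok; ctr=5 reg=4
step 13: T0 LOAD ⇒ load; ctr=5 reg=5
step 14: T0 CAS ⇒ ok; ctr=6 reg=5
step 15: T0 LOAD ⇒ load; ctr=6 reg=6
step 16: T0 CAS ⇒ ok; ctr=7 reg=6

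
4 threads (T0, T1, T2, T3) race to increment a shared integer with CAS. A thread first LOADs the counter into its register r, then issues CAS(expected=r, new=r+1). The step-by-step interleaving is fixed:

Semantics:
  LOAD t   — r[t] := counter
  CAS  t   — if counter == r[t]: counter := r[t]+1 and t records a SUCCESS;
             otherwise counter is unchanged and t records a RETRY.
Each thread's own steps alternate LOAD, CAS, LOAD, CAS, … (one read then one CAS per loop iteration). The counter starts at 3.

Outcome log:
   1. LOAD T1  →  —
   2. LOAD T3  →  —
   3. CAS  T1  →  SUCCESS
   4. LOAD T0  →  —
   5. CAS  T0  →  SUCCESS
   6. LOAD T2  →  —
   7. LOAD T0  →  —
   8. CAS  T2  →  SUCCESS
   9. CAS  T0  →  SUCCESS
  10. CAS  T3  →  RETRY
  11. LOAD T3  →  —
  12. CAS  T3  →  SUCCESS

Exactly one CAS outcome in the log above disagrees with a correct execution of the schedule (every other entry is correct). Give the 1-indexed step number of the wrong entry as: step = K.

step = 9

Correct run:
T1 LOAD — after: cnt=3, r=3 — load
T3 LOAD — after: cnt=3, r=3 — load
T1 CAS — after: cnt=4, r=3 — ok
T0 LOAD — after: cnt=4, r=4 — load
T0 CAS — after: cnt=5, r=4 — ok
T2 LOAD — after: cnt=5, r=5 — load
T0 LOAD — after: cnt=5, r=5 — load
T2 CAS — after: cnt=6, r=5 — ok
T0 CAS — after: cnt=6, r=5 — retry
T3 CAS — after: cnt=6, r=3 — retry
T3 LOAD — after: cnt=6, r=6 — load
T3 CAS — after: cnt=7, r=6 — ok
Flip is step 9.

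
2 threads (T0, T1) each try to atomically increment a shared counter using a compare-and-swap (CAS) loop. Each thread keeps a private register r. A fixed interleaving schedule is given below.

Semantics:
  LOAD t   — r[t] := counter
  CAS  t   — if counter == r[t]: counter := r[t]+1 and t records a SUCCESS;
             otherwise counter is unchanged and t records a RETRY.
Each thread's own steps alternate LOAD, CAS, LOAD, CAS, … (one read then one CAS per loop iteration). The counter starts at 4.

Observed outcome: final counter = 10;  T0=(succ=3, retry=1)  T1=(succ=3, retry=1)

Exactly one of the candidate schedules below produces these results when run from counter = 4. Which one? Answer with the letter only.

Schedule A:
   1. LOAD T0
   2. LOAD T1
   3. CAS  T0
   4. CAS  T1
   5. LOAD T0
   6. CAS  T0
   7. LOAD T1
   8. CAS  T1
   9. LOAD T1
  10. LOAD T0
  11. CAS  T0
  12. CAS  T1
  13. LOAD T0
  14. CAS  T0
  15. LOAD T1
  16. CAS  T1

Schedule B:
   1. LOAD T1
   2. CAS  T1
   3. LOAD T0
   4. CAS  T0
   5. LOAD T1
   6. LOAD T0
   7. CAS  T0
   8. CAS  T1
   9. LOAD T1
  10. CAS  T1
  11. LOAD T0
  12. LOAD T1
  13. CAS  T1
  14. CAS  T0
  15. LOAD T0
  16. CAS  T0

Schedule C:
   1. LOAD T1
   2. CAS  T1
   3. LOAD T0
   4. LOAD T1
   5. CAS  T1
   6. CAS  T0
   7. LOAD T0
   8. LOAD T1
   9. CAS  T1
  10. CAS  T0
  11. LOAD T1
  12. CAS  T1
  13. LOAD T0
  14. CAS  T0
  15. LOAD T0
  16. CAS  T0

Simulating candidate B:
step 1: T1 LOAD ⇒ load; ctr=4 reg=4
step 2: T1 CAS ⇒ ok; ctr=5 reg=4
step 3: T0 LOAD ⇒ load; ctr=5 reg=5
step 4: T0 CAS ⇒ ok; ctr=6 reg=5
step 5: T1 LOAD ⇒ load; ctr=6 reg=6
step 6: T0 LOAD ⇒ load; ctr=6 reg=6
step 7: T0 CAS ⇒ ok; ctr=7 reg=6
step 8: T1 CAS ⇒ retry; ctr=7 reg=6
step 9: T1 LOAD ⇒ load; ctr=7 reg=7
step 10: T1 CAS ⇒ ok; ctr=8 reg=7
step 11: T0 LOAD ⇒ load; ctr=8 reg=8
step 12: T1 LOAD ⇒ load; ctr=8 reg=8
step 13: T1 CAS ⇒ ok; ctr=9 reg=8
step 14: T0 CAS ⇒ retry; ctr=9 reg=8
step 15: T0 LOAD ⇒ load; ctr=9 reg=9
step 16: T0 CAS ⇒ ok; ctr=10 reg=9

B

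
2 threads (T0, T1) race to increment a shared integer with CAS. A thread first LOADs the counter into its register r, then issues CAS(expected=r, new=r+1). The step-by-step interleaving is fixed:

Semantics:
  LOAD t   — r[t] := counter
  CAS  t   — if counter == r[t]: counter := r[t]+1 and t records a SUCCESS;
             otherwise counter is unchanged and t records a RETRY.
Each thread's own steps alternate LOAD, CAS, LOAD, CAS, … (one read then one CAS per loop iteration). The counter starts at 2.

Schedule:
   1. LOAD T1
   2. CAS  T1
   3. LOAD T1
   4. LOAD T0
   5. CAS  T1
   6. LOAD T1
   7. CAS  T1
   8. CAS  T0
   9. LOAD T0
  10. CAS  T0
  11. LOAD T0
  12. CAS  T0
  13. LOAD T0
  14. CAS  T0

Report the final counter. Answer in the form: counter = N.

1. LOAD T1 → mem=2 r[T1]=2 [LOAD]
2. CAS T1 → mem=3 r[T1]=2 [OK]
3. LOAD T1 → mem=3 r[T1]=3 [LOAD]
4. LOAD T0 → mem=3 r[T0]=3 [LOAD]
5. CAS T1 → mem=4 r[T1]=3 [OK]
6. LOAD T1 → mem=4 r[T1]=4 [LOAD]
7. CAS T1 → mem=5 r[T1]=4 [OK]
8. CAS T0 → mem=5 r[T0]=3 [RETRY]
9. LOAD T0 → mem=5 r[T0]=5 [LOAD]
10. CAS T0 → mem=6 r[T0]=5 [OK]
11. LOAD T0 → mem=6 r[T0]=6 [LOAD]
12. CAS T0 → mem=7 r[T0]=6 [OK]
13. LOAD T0 → mem=7 r[T0]=7 [LOAD]
14. CAS T0 → mem=8 r[T0]=7 [OK]

counter = 8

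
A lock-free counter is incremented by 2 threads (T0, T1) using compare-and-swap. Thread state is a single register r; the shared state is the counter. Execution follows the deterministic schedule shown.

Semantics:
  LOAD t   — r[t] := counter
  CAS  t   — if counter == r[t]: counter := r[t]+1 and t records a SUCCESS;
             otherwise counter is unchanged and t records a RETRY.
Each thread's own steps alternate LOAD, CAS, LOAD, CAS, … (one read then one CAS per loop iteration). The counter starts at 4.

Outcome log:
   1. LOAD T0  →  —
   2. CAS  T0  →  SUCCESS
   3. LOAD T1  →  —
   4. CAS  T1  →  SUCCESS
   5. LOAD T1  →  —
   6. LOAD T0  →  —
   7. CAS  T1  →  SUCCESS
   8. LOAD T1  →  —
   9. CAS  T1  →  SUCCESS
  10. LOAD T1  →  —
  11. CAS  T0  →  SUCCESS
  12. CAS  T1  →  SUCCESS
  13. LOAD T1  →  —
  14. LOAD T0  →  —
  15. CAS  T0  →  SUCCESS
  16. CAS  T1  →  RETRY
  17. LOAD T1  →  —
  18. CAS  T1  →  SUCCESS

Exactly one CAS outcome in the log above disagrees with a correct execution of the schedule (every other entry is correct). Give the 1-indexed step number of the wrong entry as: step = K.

step = 11

Re-executing:
[1] T0.load  rd  (counter 4, T0.r 4)
[2] T0.cas  hit  (counter 5, T0.r 4)
[3] T1.load  rd  (counter 5, T1.r 5)
[4] T1.cas  hit  (counter 6, T1.r 5)
[5] T1.load  rd  (counter 6, T1.r 6)
[6] T0.load  rd  (counter 6, T0.r 6)
[7] T1.cas  hit  (counter 7, T1.r 6)
[8] T1.load  rd  (counter 7, T1.r 7)
[9] T1.cas  hit  (counter 8, T1.r 7)
[10] T1.load  rd  (counter 8, T1.r 8)
[11] T0.cas  miss  (counter 8, T0.r 6)
[12] T1.cas  hit  (counter 9, T1.r 8)
[13] T1.load  rd  (counter 9, T1.r 9)
[14] T0.load  rd  (counter 9, T0.r 9)
[15] T0.cas  hit  (counter 10, T0.r 9)
[16] T1.cas  miss  (counter 10, T1.r 9)
[17] T1.load  rd  (counter 10, T1.r 10)
[18] T1.cas  hit  (counter 11, T1.r 10)
Log disagrees first at step 11.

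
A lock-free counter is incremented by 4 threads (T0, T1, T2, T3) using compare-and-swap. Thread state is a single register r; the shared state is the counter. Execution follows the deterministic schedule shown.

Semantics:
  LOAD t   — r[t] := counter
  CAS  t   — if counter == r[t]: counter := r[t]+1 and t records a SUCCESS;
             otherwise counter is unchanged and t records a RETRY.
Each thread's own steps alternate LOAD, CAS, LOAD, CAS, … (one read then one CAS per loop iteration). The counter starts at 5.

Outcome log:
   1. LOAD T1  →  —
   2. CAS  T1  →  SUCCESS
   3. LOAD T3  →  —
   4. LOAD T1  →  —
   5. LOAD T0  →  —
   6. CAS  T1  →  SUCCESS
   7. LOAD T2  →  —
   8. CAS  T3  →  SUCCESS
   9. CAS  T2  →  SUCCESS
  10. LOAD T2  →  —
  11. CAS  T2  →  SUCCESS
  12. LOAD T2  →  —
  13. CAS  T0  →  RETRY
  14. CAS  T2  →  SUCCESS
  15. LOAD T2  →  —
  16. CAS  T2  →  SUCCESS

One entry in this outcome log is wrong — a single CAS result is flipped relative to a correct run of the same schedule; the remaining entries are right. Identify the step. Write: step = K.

Re-executing:
#1 T1 reads 5
#2 T1 CAS(5→6) writes; counter now 6
#3 T3 reads 6
#4 T1 reads 6
#5 T0 reads 6
#6 T1 CAS(6→7) writes; counter now 7
#7 T2 reads 7
#8 T3 CAS(6→7) fails; counter now 7
#9 T2 CAS(7→8) writes; counter now 8
#10 T2 reads 8
#11 T2 CAS(8→9) writes; counter now 9
#12 T2 reads 9
#13 T0 CAS(6→7) fails; counter now 9
#14 T2 CAS(9→10) writes; counter now 10
#15 T2 reads 10
#16 T2 CAS(10→11) writes; counter now 11
Log disagrees first at step 8.

step = 8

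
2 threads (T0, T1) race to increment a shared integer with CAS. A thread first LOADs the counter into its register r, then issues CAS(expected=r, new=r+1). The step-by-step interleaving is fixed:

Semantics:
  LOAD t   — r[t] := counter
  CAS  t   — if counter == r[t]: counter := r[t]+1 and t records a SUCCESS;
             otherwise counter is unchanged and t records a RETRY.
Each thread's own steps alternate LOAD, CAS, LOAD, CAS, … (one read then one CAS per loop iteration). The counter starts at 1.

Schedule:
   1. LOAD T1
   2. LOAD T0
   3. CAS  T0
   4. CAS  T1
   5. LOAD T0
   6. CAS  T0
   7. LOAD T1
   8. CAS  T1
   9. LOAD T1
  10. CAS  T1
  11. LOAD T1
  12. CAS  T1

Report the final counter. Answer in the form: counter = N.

counter = 6

[1] T1.load  rd  (counter 1, T1.r 1)
[2] T0.load  rd  (counter 1, T0.r 1)
[3] T0.cas  hit  (counter 2, T0.r 1)
[4] T1.cas  miss  (counter 2, T1.r 1)
[5] T0.load  rd  (counter 2, T0.r 2)
[6] T0.cas  hit  (counter 3, T0.r 2)
[7] T1.load  rd  (counter 3, T1.r 3)
[8] T1.cas  hit  (counter 4, T1.r 3)
[9] T1.load  rd  (counter 4, T1.r 4)
[10] T1.cas  hit  (counter 5, T1.r 4)
[11] T1.load  rd  (counter 5, T1.r 5)
[12] T1.cas  hit  (counter 6, T1.r 5)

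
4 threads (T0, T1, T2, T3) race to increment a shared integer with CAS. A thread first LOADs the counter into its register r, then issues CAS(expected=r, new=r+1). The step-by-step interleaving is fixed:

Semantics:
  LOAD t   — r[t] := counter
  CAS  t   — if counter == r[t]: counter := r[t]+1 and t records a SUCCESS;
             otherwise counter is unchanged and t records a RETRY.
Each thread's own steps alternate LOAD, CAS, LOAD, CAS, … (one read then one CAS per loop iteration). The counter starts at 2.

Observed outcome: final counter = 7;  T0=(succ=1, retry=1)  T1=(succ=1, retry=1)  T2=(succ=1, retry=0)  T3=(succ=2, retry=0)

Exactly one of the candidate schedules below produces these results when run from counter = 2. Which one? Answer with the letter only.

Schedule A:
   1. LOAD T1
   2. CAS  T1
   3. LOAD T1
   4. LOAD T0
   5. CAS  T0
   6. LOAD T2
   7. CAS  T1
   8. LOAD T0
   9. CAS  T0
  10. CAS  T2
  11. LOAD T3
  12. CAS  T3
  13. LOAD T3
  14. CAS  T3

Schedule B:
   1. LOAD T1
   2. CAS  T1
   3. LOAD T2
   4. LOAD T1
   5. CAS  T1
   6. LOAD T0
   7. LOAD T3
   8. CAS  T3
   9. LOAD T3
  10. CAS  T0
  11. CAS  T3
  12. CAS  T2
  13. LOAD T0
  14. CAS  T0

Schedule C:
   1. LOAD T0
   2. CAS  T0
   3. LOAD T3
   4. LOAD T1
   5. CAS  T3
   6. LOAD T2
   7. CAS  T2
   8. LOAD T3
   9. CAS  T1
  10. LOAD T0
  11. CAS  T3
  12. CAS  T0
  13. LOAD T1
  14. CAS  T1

C

Simulating candidate C:
T0 LOAD — after: cnt=2, r=2 — load
T0 CAS — after: cnt=3, r=2 — ok
T3 LOAD — after: cnt=3, r=3 — load
T1 LOAD — after: cnt=3, r=3 — load
T3 CAS — after: cnt=4, r=3 — ok
T2 LOAD — after: cnt=4, r=4 — load
T2 CAS — after: cnt=5, r=4 — ok
T3 LOAD — after: cnt=5, r=5 — load
T1 CAS — after: cnt=5, r=3 — retry
T0 LOAD — after: cnt=5, r=5 — load
T3 CAS — after: cnt=6, r=5 — ok
T0 CAS — after: cnt=6, r=5 — retry
T1 LOAD — after: cnt=6, r=6 — load
T1 CAS — after: cnt=7, r=6 — ok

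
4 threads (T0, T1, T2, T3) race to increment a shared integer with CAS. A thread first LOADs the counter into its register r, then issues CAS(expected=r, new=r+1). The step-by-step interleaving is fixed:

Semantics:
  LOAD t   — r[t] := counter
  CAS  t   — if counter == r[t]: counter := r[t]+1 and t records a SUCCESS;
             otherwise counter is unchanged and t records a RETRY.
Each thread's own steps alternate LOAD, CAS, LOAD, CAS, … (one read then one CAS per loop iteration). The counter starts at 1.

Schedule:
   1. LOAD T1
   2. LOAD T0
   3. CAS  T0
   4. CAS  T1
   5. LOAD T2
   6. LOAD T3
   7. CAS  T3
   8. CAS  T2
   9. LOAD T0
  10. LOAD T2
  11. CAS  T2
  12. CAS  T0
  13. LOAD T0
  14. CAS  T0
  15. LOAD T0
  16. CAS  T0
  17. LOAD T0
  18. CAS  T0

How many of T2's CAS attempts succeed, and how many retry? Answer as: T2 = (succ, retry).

[1] T1.load  rd  (counter 1, T1.r 1)
[2] T0.load  rd  (counter 1, T0.r 1)
[3] T0.cas  hit  (counter 2, T0.r 1)
[4] T1.cas  miss  (counter 2, T1.r 1)
[5] T2.load  rd  (counter 2, T2.r 2)
[6] T3.load  rd  (counter 2, T3.r 2)
[7] T3.cas  hit  (counter 3, T3.r 2)
[8] T2.cas  miss  (counter 3, T2.r 2)
[9] T0.load  rd  (counter 3, T0.r 3)
[10] T2.load  rd  (counter 3, T2.r 3)
[11] T2.cas  hit  (counter 4, T2.r 3)
[12] T0.cas  miss  (counter 4, T0.r 3)
[13] T0.load  rd  (counter 4, T0.r 4)
[14] T0.cas  hit  (counter 5, T0.r 4)
[15] T0.load  rd  (counter 5, T0.r 5)
[16] T0.cas  hit  (counter 6, T0.r 5)
[17] T0.load  rd  (counter 6, T0.r 6)
[18] T0.cas  hit  (counter 7, T0.r 6)

T2 = (1, 1)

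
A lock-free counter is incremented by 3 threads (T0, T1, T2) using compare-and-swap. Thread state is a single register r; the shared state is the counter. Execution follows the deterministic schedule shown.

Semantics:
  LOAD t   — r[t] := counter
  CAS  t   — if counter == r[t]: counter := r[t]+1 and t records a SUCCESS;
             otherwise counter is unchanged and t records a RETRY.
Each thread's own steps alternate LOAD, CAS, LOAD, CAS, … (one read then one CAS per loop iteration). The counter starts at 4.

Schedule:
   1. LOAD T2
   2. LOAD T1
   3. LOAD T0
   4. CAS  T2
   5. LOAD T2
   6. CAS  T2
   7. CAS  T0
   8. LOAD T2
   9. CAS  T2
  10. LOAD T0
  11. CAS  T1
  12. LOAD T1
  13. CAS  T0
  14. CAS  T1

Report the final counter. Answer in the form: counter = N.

counter = 8

   1) LOAD T2:  M=4  r_T2=4
   2) LOAD T1:  M=4  r_T1=4
   3) LOAD T0:  M=4  r_T0=4
   4) CAS  T2:  M=5  r_T2=4 ✓
   5) LOAD T2:  M=5  r_T2=5
   6) CAS  T2:  M=6  r_T2=5 ✓
   7) CAS  T0:  M=6  r_T0=4 ✗
   8) LOAD T2:  M=6  r_T2=6
   9) CAS  T2:  M=7  r_T2=6 ✓
  10) LOAD T0:  M=7  r_T0=7
  11) CAS  T1:  M=7  r_T1=4 ✗
  12) LOAD T1:  M=7  r_T1=7
  13) CAS  T0:  M=8  r_T0=7 ✓
  14) CAS  T1:  M=8  r_T1=7 ✗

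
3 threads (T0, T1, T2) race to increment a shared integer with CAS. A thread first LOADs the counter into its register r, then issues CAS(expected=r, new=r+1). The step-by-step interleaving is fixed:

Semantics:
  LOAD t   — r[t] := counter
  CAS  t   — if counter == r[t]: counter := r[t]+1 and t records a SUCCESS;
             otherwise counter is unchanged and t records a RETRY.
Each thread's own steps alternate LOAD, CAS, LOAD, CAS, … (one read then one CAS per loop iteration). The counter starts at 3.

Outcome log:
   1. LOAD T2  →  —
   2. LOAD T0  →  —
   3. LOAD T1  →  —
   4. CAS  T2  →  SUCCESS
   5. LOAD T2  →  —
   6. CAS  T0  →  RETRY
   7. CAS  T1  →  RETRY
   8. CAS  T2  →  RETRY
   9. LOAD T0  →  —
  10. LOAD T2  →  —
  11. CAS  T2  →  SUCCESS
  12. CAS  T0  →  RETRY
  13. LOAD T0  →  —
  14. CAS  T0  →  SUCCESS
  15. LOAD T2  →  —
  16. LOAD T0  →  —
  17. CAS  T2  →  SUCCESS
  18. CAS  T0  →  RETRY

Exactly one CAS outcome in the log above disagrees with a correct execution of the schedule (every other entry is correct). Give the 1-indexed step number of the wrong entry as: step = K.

Reference trace:
#1 T2 reads 3
#2 T0 reads 3
#3 T1 reads 3
#4 T2 CAS(3→4) writes; counter now 4
#5 T2 reads 4
#6 T0 CAS(3→4) fails; counter now 4
#7 T1 CAS(3→4) fails; counter now 4
#8 T2 CAS(4→5) writes; counter now 5
#9 T0 reads 5
#10 T2 reads 5
#11 T2 CAS(5→6) writes; counter now 6
#12 T0 CAS(5→6) fails; counter now 6
#13 T0 reads 6
#14 T0 CAS(6→7) writes; counter now 7
#15 T2 reads 7
#16 T0 reads 7
#17 T2 CAS(7→8) writes; counter now 8
#18 T0 CAS(7→8) fails; counter now 8
Log disagrees first at step 8.

step = 8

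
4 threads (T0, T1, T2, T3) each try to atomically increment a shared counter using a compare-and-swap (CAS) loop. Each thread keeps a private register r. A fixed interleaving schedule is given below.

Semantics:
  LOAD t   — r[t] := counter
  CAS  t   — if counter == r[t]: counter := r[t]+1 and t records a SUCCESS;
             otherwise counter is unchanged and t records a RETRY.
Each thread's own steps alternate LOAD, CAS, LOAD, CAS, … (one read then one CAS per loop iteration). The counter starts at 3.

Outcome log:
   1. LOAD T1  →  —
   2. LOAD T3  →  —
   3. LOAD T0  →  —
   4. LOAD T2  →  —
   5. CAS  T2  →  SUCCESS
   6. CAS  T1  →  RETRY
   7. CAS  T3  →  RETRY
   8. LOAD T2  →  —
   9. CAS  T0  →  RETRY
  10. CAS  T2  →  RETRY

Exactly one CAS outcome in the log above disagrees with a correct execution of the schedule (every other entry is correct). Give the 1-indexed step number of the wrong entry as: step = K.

step = 10

Correct run:
T1 LOAD — after: cnt=3, r=3 — load
T3 LOAD — after: cnt=3, r=3 — load
T0 LOAD — after: cnt=3, r=3 — load
T2 LOAD — after: cnt=3, r=3 — load
T2 CAS — after: cnt=4, r=3 — ok
T1 CAS — after: cnt=4, r=3 — retry
T3 CAS — after: cnt=4, r=3 — retry
T2 LOAD — after: cnt=4, r=4 — load
T0 CAS — after: cnt=4, r=3 — retry
T2 CAS — after: cnt=5, r=4 — ok
Mismatch at 10.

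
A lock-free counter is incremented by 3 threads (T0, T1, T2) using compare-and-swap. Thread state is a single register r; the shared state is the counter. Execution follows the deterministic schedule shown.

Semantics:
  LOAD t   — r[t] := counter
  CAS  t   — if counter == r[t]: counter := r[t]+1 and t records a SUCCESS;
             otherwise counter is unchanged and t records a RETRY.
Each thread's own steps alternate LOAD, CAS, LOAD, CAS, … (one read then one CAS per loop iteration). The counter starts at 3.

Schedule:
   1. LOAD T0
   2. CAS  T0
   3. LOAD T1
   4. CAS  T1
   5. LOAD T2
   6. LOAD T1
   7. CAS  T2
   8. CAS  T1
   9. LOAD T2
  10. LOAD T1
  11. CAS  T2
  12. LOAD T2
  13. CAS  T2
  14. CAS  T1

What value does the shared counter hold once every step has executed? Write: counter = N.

[1] T0.load  rd  (counter 3, T0.r 3)
[2] T0.cas  hit  (counter 4, T0.r 3)
[3] T1.load  rd  (counter 4, T1.r 4)
[4] T1.cas  hit  (counter 5, T1.r 4)
[5] T2.load  rd  (counter 5, T2.r 5)
[6] T1.load  rd  (counter 5, T1.r 5)
[7] T2.cas  hit  (counter 6, T2.r 5)
[8] T1.cas  miss  (counter 6, T1.r 5)
[9] T2.load  rd  (counter 6, T2.r 6)
[10] T1.load  rd  (counter 6, T1.r 6)
[11] T2.cas  hit  (counter 7, T2.r 6)
[12] T2.load  rd  (counter 7, T2.r 7)
[13] T2.cas  hit  (counter 8, T2.r 7)
[14] T1.cas  miss  (counter 8, T1.r 6)

counter = 8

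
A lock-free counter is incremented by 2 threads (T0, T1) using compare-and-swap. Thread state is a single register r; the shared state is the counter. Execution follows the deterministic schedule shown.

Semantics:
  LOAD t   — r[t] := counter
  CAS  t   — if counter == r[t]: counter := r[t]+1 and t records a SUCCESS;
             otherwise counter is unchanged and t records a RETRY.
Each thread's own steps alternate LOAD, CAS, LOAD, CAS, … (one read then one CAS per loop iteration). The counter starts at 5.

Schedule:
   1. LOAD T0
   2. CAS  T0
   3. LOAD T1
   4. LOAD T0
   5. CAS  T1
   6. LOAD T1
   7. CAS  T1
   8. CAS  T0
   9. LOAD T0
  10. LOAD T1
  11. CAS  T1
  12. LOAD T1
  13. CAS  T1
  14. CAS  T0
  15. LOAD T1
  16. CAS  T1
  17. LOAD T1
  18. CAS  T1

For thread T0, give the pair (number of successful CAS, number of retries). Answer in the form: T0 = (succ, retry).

1. LOAD T0 → mem=5 r[T0]=5 [LOAD]
2. CAS T0 → mem=6 r[T0]=5 [OK]
3. LOAD T1 → mem=6 r[T1]=6 [LOAD]
4. LOAD T0 → mem=6 r[T0]=6 [LOAD]
5. CAS T1 → mem=7 r[T1]=6 [OK]
6. LOAD T1 → mem=7 r[T1]=7 [LOAD]
7. CAS T1 → mem=8 r[T1]=7 [OK]
8. CAS T0 → mem=8 r[T0]=6 [RETRY]
9. LOAD T0 → mem=8 r[T0]=8 [LOAD]
10. LOAD T1 → mem=8 r[T1]=8 [LOAD]
11. CAS T1 → mem=9 r[T1]=8 [OK]
12. LOAD T1 → mem=9 r[T1]=9 [LOAD]
13. CAS T1 → mem=10 r[T1]=9 [OK]
14. CAS T0 → mem=10 r[T0]=8 [RETRY]
15. LOAD T1 → mem=10 r[T1]=10 [LOAD]
16. CAS T1 → mem=11 r[T1]=10 [OK]
17. LOAD T1 → mem=11 r[T1]=11 [LOAD]
18. CAS T1 → mem=12 r[T1]=11 [OK]

T0 = (1, 2)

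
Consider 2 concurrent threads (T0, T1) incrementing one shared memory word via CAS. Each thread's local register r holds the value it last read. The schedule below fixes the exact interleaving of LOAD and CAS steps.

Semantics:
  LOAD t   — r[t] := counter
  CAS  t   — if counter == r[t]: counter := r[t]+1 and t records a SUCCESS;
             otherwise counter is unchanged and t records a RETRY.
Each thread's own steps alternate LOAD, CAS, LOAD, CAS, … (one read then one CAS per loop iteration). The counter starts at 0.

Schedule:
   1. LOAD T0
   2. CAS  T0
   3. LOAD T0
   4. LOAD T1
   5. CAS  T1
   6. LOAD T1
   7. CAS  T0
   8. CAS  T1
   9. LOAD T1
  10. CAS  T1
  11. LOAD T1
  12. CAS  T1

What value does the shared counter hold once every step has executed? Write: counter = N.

T0 LOAD — after: cnt=0, r=0 — load
T0 CAS — after: cnt=1, r=0 — ok
T0 LOAD — after: cnt=1, r=1 — load
T1 LOAD — after: cnt=1, r=1 — load
T1 CAS — after: cnt=2, r=1 — ok
T1 LOAD — after: cnt=2, r=2 — load
T0 CAS — after: cnt=2, r=1 — retry
T1 CAS — after: cnt=3, r=2 — ok
T1 LOAD — after: cnt=3, r=3 — load
T1 CAS — after: cnt=4, r=3 — ok
T1 LOAD — after: cnt=4, r=4 — load
T1 CAS — after: cnt=5, r=4 — ok

counter = 5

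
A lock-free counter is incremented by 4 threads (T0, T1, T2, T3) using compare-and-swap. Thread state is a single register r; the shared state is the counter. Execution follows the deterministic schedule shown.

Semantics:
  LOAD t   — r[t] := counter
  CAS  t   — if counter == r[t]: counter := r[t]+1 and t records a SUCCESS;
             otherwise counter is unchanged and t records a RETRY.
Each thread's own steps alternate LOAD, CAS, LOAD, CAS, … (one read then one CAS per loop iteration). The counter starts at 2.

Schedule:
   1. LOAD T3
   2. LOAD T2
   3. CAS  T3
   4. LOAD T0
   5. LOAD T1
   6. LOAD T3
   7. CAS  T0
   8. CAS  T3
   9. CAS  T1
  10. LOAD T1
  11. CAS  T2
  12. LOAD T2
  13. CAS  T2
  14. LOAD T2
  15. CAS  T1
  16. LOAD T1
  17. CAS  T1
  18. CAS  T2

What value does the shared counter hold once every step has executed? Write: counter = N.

counter = 6

   1) LOAD T3:  M=2  r_T3=2
   2) LOAD T2:  M=2  r_T2=2
   3) CAS  T3:  M=3  r_T3=2 ✓
   4) LOAD T0:  M=3  r_T0=3
   5) LOAD T1:  M=3  r_T1=3
   6) LOAD T3:  M=3  r_T3=3
   7) CAS  T0:  M=4  r_T0=3 ✓
   8) CAS  T3:  M=4  r_T3=3 ✗
   9) CAS  T1:  M=4  r_T1=3 ✗
  10) LOAD T1:  M=4  r_T1=4
  11) CAS  T2:  M=4  r_T2=2 ✗
  12) LOAD T2:  M=4  r_T2=4
  13) CAS  T2:  M=5  r_T2=4 ✓
  14) LOAD T2:  M=5  r_T2=5
  15) CAS  T1:  M=5  r_T1=4 ✗
  16) LOAD T1:  M=5  r_T1=5
  17) CAS  T1:  M=6  r_T1=5 ✓
  18) CAS  T2:  M=6  r_T2=5 ✗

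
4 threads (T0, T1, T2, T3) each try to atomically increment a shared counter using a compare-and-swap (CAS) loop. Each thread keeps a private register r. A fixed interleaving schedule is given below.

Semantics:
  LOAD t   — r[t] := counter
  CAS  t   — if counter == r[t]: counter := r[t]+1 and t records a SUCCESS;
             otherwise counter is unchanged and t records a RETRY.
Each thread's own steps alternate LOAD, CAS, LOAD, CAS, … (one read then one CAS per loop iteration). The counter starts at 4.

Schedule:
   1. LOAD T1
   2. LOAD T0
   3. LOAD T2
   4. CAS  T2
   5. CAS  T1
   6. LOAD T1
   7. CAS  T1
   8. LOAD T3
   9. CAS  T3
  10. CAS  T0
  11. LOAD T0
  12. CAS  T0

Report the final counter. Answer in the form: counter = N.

1. LOAD T1 → mem=4 r[T1]=4 [LOAD]
2. LOAD T0 → mem=4 r[T0]=4 [LOAD]
3. LOAD T2 → mem=4 r[T2]=4 [LOAD]
4. CAS T2 → mem=5 r[T2]=4 [OK]
5. CAS T1 → mem=5 r[T1]=4 [RETRY]
6. LOAD T1 → mem=5 r[T1]=5 [LOAD]
7. CAS T1 → mem=6 r[T1]=5 [OK]
8. LOAD T3 → mem=6 r[T3]=6 [LOAD]
9. CAS T3 → mem=7 r[T3]=6 [OK]
10. CAS T0 → mem=7 r[T0]=4 [RETRY]
11. LOAD T0 → mem=7 r[T0]=7 [LOAD]
12. CAS T0 → mem=8 r[T0]=7 [OK]

counter = 8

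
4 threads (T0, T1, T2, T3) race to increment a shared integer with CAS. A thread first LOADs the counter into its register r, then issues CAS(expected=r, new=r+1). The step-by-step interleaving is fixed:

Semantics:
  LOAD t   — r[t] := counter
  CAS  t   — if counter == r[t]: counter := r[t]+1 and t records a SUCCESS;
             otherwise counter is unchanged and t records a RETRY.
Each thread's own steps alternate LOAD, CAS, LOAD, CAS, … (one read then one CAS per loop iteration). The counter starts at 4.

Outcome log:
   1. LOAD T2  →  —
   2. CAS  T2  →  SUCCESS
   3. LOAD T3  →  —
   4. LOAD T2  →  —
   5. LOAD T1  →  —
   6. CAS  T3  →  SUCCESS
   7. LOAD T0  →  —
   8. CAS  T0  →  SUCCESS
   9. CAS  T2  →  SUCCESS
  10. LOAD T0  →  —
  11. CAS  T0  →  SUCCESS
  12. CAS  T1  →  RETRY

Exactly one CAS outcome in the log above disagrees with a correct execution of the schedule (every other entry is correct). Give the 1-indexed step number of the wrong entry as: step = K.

Correct run:
#1 T2 reads 4
#2 T2 CAS(4→5) writes; counter now 5
#3 T3 reads 5
#4 T2 reads 5
#5 T1 reads 5
#6 T3 CAS(5→6) writes; counter now 6
#7 T0 reads 6
#8 T0 CAS(6→7) writes; counter now 7
#9 T2 CAS(5→6) fails; counter now 7
#10 T0 reads 7
#11 T0 CAS(7→8) writes; counter now 8
#12 T1 CAS(5→6) fails; counter now 8
Mismatch at 9.

step = 9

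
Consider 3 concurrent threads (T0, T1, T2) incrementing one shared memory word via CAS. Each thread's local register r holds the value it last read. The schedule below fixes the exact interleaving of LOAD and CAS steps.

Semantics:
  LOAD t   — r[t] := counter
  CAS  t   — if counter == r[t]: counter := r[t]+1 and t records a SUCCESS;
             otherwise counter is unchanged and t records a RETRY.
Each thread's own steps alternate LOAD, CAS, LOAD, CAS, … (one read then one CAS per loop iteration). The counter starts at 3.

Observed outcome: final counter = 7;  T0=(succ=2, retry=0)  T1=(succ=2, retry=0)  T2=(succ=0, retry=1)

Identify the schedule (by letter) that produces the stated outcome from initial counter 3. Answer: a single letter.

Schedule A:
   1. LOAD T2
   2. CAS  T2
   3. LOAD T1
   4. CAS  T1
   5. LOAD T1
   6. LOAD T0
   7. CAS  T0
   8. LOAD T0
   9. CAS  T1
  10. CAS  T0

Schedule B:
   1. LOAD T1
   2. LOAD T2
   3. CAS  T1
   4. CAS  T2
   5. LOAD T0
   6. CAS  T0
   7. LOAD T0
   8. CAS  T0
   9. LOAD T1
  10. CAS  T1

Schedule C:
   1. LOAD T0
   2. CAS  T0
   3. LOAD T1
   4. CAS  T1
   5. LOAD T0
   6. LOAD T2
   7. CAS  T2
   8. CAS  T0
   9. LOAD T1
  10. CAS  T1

Tracing schedule B:
[1] T1.load  rd  (counter 3, T1.r 3)
[2] T2.load  rd  (counter 3, T2.r 3)
[3] T1.cas  hit  (counter 4, T1.r 3)
[4] T2.cas  miss  (counter 4, T2.r 3)
[5] T0.load  rd  (counter 4, T0.r 4)
[6] T0.cas  hit  (counter 5, T0.r 4)
[7] T0.load  rd  (counter 5, T0.r 5)
[8] T0.cas  hit  (counter 6, T0.r 5)
[9] T1.load  rd  (counter 6, T1.r 6)
[10] T1.cas  hit  (counter 7, T1.r 6)

B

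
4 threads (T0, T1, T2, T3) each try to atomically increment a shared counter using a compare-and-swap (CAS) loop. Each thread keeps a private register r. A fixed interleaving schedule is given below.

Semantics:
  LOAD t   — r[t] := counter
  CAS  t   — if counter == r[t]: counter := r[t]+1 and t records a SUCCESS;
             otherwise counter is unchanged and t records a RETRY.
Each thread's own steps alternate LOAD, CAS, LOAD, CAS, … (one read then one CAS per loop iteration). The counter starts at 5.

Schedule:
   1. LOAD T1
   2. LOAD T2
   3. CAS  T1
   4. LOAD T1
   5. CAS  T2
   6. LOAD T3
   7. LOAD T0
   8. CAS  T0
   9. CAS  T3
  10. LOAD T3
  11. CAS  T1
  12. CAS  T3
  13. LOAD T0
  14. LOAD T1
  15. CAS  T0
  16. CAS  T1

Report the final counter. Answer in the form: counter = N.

counter = 9

#1 T1 reads 5
#2 T2 reads 5
#3 T1 CAS(5→6) writes; counter now 6
#4 T1 reads 6
#5 T2 CAS(5→6) fails; counter now 6
#6 T3 reads 6
#7 T0 reads 6
#8 T0 CAS(6→7) writes; counter now 7
#9 T3 CAS(6→7) fails; counter now 7
#10 T3 reads 7
#11 T1 CAS(6→7) fails; counter now 7
#12 T3 CAS(7→8) writes; counter now 8
#13 T0 reads 8
#14 T1 reads 8
#15 T0 CAS(8→9) writes; counter now 9
#16 T1 CAS(8→9) fails; counter now 9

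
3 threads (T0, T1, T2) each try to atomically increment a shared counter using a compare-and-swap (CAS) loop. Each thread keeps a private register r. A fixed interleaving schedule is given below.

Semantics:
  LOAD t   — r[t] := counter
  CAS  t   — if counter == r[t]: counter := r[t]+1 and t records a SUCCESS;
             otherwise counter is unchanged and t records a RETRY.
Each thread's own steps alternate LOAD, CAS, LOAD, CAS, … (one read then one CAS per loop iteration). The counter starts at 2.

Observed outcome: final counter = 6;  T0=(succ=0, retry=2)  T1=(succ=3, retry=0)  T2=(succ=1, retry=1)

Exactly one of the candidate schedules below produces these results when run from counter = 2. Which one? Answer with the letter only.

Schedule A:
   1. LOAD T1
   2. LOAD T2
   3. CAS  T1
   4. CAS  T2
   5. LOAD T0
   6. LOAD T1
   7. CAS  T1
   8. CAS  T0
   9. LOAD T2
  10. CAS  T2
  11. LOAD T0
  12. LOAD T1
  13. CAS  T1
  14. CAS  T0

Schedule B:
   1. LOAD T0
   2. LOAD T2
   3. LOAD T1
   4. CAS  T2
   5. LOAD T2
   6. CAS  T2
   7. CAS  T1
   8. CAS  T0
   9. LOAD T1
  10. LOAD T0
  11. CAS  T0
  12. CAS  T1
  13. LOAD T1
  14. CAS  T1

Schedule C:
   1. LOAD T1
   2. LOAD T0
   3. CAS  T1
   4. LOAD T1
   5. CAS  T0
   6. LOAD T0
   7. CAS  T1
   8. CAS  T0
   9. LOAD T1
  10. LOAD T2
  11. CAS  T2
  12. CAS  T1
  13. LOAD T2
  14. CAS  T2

Simulating candidate A:
step 1: T1 LOAD ⇒ load; ctr=2 reg=2
step 2: T2 LOAD ⇒ load; ctr=2 reg=2
step 3: T1 CAS ⇒ ok; ctr=3 reg=2
step 4: T2 CAS ⇒ retry; ctr=3 reg=2
step 5: T0 LOAD ⇒ load; ctr=3 reg=3
step 6: T1 LOAD ⇒ load; ctr=3 reg=3
step 7: T1 CAS ⇒ ok; ctr=4 reg=3
step 8: T0 CAS ⇒ retry; ctr=4 reg=3
step 9: T2 LOAD ⇒ load; ctr=4 reg=4
step 10: T2 CAS ⇒ ok; ctr=5 reg=4
step 11: T0 LOAD ⇒ load; ctr=5 reg=5
step 12: T1 LOAD ⇒ load; ctr=5 reg=5
step 13: T1 CAS ⇒ ok; ctr=6 reg=5
step 14: T0 CAS ⇒ retry; ctr=6 reg=5

A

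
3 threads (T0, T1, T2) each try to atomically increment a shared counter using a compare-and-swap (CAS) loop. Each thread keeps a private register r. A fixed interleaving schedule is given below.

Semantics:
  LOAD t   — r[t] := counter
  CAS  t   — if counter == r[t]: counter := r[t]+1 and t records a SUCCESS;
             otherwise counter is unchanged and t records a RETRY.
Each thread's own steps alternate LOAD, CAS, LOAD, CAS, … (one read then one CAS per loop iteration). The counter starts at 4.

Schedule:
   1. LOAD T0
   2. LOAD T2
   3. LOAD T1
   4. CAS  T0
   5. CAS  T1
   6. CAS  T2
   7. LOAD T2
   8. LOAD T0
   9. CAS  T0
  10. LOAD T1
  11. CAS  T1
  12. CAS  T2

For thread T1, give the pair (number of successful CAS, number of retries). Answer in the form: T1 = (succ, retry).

T1 = (1, 1)

1. LOAD T0 → mem=4 r[T0]=4 [LOAD]
2. LOAD T2 → mem=4 r[T2]=4 [LOAD]
3. LOAD T1 → mem=4 r[T1]=4 [LOAD]
4. CAS T0 → mem=5 r[T0]=4 [OK]
5. CAS T1 → mem=5 r[T1]=4 [RETRY]
6. CAS T2 → mem=5 r[T2]=4 [RETRY]
7. LOAD T2 → mem=5 r[T2]=5 [LOAD]
8. LOAD T0 → mem=5 r[T0]=5 [LOAD]
9. CAS T0 → mem=6 r[T0]=5 [OK]
10. LOAD T1 → mem=6 r[T1]=6 [LOAD]
11. CAS T1 → mem=7 r[T1]=6 [OK]
12. CAS T2 → mem=7 r[T2]=5 [RETRY]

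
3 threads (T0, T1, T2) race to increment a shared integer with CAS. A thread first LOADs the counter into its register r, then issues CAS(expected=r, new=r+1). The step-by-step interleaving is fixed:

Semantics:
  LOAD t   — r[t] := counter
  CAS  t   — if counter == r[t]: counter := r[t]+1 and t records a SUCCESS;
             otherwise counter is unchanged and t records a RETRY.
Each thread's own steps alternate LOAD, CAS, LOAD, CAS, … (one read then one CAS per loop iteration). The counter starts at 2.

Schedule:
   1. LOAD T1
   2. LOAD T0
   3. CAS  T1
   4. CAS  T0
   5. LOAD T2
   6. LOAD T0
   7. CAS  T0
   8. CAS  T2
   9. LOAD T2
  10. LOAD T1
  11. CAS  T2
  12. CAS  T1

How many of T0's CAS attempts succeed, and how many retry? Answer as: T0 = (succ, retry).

[1] T1.load  rd  (counter 2, T1.r 2)
[2] T0.load  rd  (counter 2, T0.r 2)
[3] T1.cas  hit  (counter 3, T1.r 2)
[4] T0.cas  miss  (counter 3, T0.r 2)
[5] T2.load  rd  (counter 3, T2.r 3)
[6] T0.load  rd  (counter 3, T0.r 3)
[7] T0.cas  hit  (counter 4, T0.r 3)
[8] T2.cas  miss  (counter 4, T2.r 3)
[9] T2.load  rd  (counter 4, T2.r 4)
[10] T1.load  rd  (counter 4, T1.r 4)
[11] T2.cas  hit  (counter 5, T2.r 4)
[12] T1.cas  miss  (counter 5, T1.r 4)

T0 = (1, 1)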